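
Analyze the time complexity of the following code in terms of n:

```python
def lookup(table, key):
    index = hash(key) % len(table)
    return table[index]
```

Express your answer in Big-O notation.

This is Hash table lookup (average case). Time complexity: O(1).

Answer: O(1)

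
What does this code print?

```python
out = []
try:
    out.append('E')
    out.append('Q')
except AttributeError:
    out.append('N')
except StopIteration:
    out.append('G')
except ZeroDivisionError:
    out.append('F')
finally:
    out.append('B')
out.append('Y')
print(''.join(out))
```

Execution trace: 'E' (try body) → 'Q' (try body, no exception) → 'B' (finally) → 'Y' (after the try/except). Output: EQBY

Answer: EQBY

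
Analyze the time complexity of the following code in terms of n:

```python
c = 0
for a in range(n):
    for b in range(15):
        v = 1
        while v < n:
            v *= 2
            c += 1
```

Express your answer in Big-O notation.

Each loop level contributes: n × 1 × log n. Multiplying the contributions gives O(n log n).

Answer: O(n log n)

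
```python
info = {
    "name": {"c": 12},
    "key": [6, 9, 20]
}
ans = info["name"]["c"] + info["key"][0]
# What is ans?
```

Trace:
`info = { ...` → info = {'name': {'c': 12}, 'key': [6, 9, 20]}
`ans = info["name"]["c"] + info["key"][0]` → ans = 18
So ans = 18

Answer: 18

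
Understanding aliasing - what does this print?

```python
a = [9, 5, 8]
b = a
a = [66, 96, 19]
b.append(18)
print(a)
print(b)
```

Key concept: rebinding vs mutation: a is rebound to a new list, b still points at the original.
Step by step:
`a = [9, 5, 8]` → a = [9, 5, 8]
`b = a` → b = [9, 5, 8] (same object as a)
`a = [66, 96, 19]` → a = [66, 96, 19]
`b.append(18)` → b = [9, 5, 8, 18]
`print(a)` → prints [66, 96, 19]
`print(b)` → prints [9, 5, 8, 18]

Answer:
[66, 96, 19]
[9, 5, 8, 18]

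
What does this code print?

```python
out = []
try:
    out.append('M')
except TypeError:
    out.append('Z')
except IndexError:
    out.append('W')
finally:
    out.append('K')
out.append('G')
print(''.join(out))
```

Execution trace: 'M' (try body, no exception) → 'K' (finally) → 'G' (after the try/except). Output: MKG

Answer: MKG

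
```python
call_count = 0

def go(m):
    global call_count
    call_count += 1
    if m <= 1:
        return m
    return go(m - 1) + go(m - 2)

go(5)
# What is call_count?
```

Calls(m) = 1 + Calls(m-1) + Calls(m-2); Calls(0)=Calls(1)=1. For m=5 this gives 15.

Answer: 15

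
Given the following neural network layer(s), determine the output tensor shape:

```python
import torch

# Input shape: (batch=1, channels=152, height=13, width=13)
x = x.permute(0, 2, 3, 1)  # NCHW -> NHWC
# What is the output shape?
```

Input: (1, 152, 13, 13) -> Output: (1, 13, 13, 152)

Answer: (1, 13, 13, 152)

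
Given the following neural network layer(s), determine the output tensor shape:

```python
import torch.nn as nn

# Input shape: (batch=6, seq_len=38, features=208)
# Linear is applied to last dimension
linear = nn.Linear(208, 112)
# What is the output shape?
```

Input: (6, 38, 208) -> Output: (6, 38, 112)

Answer: (6, 38, 112)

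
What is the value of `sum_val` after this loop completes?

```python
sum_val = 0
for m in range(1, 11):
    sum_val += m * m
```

Sum of squares 1² to 10² = 385
`sum_val` takes the values: 0 → 1 → 5 → 14 → 30 → 55 → 91 → 140 → 204 → 285 → 385

Answer: 385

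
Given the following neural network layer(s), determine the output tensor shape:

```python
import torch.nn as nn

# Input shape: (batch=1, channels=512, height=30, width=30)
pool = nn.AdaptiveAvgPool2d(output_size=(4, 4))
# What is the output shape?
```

Input: (1, 512, 30, 30) -> Output: (1, 512, 4, 4)

Answer: (1, 512, 4, 4)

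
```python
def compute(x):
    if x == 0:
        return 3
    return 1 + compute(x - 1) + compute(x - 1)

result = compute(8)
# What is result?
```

compute(x) = 1 + 2·compute(x-1), compute(0)=3. Closed form: (3+1)·2^8 - 1 = 1023.

Answer: 1023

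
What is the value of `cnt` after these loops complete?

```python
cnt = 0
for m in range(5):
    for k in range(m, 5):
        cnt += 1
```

Upper triangle: 5 + 4 + ... + 1
`cnt` takes the values: 0 → 1 → 2 → 3 → 4 → 5 → 6 → 7 → 8 → 9 → 10 → 11 → 12 → 13 → 14 → 15

Answer: 15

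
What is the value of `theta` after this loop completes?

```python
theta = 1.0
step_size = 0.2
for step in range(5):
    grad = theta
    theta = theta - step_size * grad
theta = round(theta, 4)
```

Gradient descent: w = 1.0 * (1 - 0.2)^5
`theta` takes the values: 1.0 → 0.8 → 0.64 → 0.512 → 0.4096 → 0.32768 → 0.3277

Answer: 0.3277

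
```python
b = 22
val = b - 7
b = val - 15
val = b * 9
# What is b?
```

Trace:
`b = 22` → b = 22
`val = b - 7` → val = 15
`b = val - 15` → b = 0
`val = b * 9` → val = 0
So b = 0

Answer: 0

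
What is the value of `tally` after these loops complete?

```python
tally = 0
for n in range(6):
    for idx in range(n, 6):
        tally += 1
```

Upper triangle: 6 + 5 + ... + 1
`tally` takes the values: 0 → 1 → 2 → 3 → 4 → 5 → 6 → 7 → 8 → 9 → 10 → 11 → 12 → 13 → 14 → 15 → 16 → 17 → 18 → 19 → 20 → 21

Answer: 21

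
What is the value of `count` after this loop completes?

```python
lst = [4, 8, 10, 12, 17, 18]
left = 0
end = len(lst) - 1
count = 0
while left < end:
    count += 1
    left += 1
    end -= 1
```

Iterations until pointers meet (list length 6)
`count` takes the values: 0 → 1 → 2 → 3

Answer: 3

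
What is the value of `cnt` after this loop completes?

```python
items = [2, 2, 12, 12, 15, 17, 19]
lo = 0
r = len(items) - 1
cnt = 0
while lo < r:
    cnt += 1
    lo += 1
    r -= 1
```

Iterations until pointers meet (list length 7)
`cnt` takes the values: 0 → 1 → 2 → 3

Answer: 3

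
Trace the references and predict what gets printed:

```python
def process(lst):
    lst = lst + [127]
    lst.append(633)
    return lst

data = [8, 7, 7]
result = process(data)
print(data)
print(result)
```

Key concept: rebinding parameter vs mutation.
Step by step:
`data = [8, 7, 7]` → data = [8, 7, 7]
`result = process(data)` → result = [8, 7, 7, 127, 633]
`print(data)` → prints [8, 7, 7]
`print(result)` → prints [8, 7, 7, 127, 633]

Answer:
[8, 7, 7]
[8, 7, 7, 127, 633]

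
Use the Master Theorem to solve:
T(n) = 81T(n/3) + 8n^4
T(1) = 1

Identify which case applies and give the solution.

a=81, b=3, f(n)=8n^4. log_3(81) = 4. Since c=4 = 4, Case 2 applies: T(n) = Θ(n^log_b(a) · log n) = O(n^4 log n).

Answer: O(n^4 log n) - Case 2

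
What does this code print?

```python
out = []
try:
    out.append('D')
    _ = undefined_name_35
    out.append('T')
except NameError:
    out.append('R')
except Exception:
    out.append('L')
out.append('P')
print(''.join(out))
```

Execution trace: 'D' (try body) → 'R' (except NameError) → 'P' (after the try/except). Output: DRP

Answer: DRP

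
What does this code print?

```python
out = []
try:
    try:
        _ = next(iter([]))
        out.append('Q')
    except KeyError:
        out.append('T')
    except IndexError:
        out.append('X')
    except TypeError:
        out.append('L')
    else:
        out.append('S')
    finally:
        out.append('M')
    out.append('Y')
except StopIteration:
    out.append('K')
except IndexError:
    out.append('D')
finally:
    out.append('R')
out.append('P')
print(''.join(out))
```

Execution trace: 'M' (inner finally) → 'K' (except StopIteration) → 'R' (finally) → 'P' (after the try/except). Output: MKRP

Answer: MKRP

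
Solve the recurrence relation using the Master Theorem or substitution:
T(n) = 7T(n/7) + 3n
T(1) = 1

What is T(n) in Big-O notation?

By Master Theorem: a=7, b=7, f(n)=3n. Since log_7(7) = 1 and f(n) = Θ(n^1), Case 2 applies. T(n) = O(n log n).

Answer: O(n log n)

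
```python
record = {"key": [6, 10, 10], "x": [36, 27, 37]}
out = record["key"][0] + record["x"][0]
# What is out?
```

Trace:
`record = {"key": [6, 10, 10], "x": [36, 27, 37]}` → record = {'key': [6, 10, 10], 'x': [36, 27, 37]}
`out = record["key"][0] + record["x"][0]` → out = 42
So out = 42

Answer: 42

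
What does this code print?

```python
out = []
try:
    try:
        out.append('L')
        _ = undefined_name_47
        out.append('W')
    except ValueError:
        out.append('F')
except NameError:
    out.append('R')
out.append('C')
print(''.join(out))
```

Execution trace: 'L' (try body) → 'R' (outer except NameError) → 'C' (after the try/except). Output: LRC

Answer: LRC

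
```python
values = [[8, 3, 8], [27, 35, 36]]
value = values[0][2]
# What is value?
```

Trace:
`values = [[8, 3, 8], [27, 35, 36]]` → values = [[8, 3, 8], [27, 35, 36]]
`value = values[0][2]` → value = 8
So value = 8

Answer: 8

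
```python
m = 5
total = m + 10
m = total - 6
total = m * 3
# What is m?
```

Trace:
`m = 5` → m = 5
`total = m + 10` → total = 15
`m = total - 6` → m = 9
`total = m * 3` → total = 27
So m = 9

Answer: 9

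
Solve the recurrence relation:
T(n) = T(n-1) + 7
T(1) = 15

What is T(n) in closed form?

Unrolling: T(n) = T(1) + 7·(n-1) = 15 + 7(n-1) = 7n + 8.

Answer: T(n) = 7n + 8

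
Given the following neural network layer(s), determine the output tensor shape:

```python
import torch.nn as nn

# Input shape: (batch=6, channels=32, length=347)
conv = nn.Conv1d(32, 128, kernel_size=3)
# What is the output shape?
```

Input: (6, 32, 347) -> Output: (6, 128, 345)

Answer: (6, 128, 345)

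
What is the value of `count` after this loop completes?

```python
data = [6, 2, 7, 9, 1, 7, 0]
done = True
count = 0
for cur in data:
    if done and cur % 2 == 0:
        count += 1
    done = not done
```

Count even values at even positions
`count` takes the values: 0 → 1 → 2

Answer: 2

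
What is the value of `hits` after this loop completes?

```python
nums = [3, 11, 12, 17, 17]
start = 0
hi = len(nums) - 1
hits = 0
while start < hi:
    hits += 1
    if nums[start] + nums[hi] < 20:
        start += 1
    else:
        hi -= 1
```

Steps to find pair summing to 20
`hits` takes the values: 0 → 1 → 2 → 3 → 4

Answer: 4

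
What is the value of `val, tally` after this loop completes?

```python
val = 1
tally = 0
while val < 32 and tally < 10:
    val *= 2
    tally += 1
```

Double until >= 32 or 10 iterations
`val, tally` takes the values: (1, 0) → (2, 0) → (2, 1) → (4, 1) → (4, 2) → (8, 2) → (8, 3) → (16, 3) → (16, 4) → (32, 4) → (32, 5)

Answer: 32, 5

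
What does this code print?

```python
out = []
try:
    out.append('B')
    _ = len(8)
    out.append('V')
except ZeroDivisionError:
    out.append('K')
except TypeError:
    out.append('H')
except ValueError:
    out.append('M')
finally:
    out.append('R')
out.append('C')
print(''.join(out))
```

Execution trace: 'B' (try body) → 'H' (except TypeError) → 'R' (finally) → 'C' (after the try/except). Output: BHRC

Answer: BHRC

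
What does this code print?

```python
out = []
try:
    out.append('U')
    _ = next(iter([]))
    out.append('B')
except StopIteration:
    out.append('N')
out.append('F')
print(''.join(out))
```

Execution trace: 'U' (try body) → 'N' (except StopIteration) → 'F' (after the try/except). Output: UNF

Answer: UNF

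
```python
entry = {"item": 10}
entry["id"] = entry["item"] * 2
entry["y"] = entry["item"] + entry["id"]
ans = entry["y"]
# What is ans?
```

Trace:
`entry = {"item": 10}` → entry = {'item': 10}
`entry["id"] = entry["item"] * 2` → entry = {'item': 10, 'id': 20}
`entry["y"] = entry["item"] + entry["id"]` → entry = {'item': 10, 'id': 20, 'y': 30}
`ans = entry["y"]` → ans = 30
So ans = 30

Answer: 30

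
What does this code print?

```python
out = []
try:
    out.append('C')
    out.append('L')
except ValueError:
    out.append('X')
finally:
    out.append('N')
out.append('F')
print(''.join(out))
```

Execution trace: 'C' (try body) → 'L' (try body, no exception) → 'N' (finally) → 'F' (after the try/except). Output: CLNF

Answer: CLNF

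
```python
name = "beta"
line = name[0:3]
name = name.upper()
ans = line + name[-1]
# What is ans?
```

Trace:
`name = "beta"` → name = 'beta'
`line = name[0:3]` → line = 'bet'
`name = name.upper()` → name = 'BETA'
`ans = line + name[-1]` → ans = 'betA'
So ans = 'betA'

Answer: 'betA'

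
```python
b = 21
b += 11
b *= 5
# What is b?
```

Trace:
`b = 21` → b = 21
`b += 11` → b = 32
`b *= 5` → b = 160
So b = 160

Answer: 160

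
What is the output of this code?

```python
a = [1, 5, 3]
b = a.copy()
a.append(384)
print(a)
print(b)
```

Key concept: list.copy() creates independent copy.
Step by step:
`a = [1, 5, 3]` → a = [1, 5, 3]
`b = a.copy()` → b = [1, 5, 3]
`a.append(384)` → a = [1, 5, 3, 384]
`print(a)` → prints [1, 5, 3, 384]
`print(b)` → prints [1, 5, 3]

Answer:
[1, 5, 3, 384]
[1, 5, 3]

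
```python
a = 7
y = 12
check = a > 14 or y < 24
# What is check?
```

Trace:
`a = 7` → a = 7
`y = 12` → y = 12
`check = a > 14 or y < 24` → check = True
So check = True

Answer: True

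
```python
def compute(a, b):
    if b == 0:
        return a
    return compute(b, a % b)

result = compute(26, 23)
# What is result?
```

compute(26, 23) -> compute(23, 3) -> compute(3, 2) -> compute(2, 1) -> compute(1, 0) -> 1

Answer: 1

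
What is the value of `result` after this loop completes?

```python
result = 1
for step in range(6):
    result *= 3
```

3^6 = 729
`result` takes the values: 1 → 3 → 9 → 27 → 81 → 243 → 729

Answer: 729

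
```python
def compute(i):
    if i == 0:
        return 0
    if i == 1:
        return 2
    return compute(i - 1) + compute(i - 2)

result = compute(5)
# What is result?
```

Build up from base cases: compute(0)=0, compute(1)=2, compute(2)=2, compute(3)=4, compute(4)=6, compute(5)=10

Answer: 10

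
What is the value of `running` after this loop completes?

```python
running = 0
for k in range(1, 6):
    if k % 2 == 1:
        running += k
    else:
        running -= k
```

Add odd, subtract even
`running` takes the values: 0 → 1 → -1 → 2 → -2 → 3

Answer: 3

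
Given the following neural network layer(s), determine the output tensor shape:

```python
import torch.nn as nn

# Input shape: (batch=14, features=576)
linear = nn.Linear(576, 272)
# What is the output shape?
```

Input: (14, 576) -> Output: (14, 272)

Answer: (14, 272)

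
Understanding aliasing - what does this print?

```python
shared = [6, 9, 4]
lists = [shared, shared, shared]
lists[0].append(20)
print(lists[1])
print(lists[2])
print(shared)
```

Key concept: list of same reference.
Step by step:
`shared = [6, 9, 4]` → shared = [6, 9, 4]
`lists = [shared, shared, shared]` → lists = [[6, 9, 4], [6, 9, 4], [6, 9, 4]]
`lists[0].append(20)` → shared = [6, 9, 4, 20]; lists = [[6, 9, 4, 20], [6, 9, 4, 20], [6, 9, 4, 20]]
`print(lists[1])` → prints [6, 9, 4, 20]
`print(lists[2])` → prints [6, 9, 4, 20]
`print(shared)` → prints [6, 9, 4, 20]

Answer:
[6, 9, 4, 20]
[6, 9, 4, 20]
[6, 9, 4, 20]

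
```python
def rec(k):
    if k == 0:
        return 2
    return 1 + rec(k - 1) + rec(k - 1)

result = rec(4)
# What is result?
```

rec(k) = 1 + 2·rec(k-1), rec(0)=2. Closed form: (2+1)·2^4 - 1 = 47.

Answer: 47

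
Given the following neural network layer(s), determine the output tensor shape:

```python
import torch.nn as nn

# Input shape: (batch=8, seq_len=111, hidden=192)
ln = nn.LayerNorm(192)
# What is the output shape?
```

Input: (8, 111, 192) -> Output: (8, 111, 192)

Answer: (8, 111, 192)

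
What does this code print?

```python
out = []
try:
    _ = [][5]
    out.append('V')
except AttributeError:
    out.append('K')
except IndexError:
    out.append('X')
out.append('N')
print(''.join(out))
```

Execution trace: 'X' (except IndexError) → 'N' (after the try/except). Output: XN

Answer: XN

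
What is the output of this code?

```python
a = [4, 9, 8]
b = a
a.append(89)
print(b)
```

Key concept: basic list aliasing.
Step by step:
`a = [4, 9, 8]` → a = [4, 9, 8]
`b = a` → b = [4, 9, 8] (same object as a)
`a.append(89)` → a = [4, 9, 8, 89] (same object as b); b = [4, 9, 8, 89] (same object as a)
`print(b)` → prints [4, 9, 8, 89]

Answer: [4, 9, 8, 89]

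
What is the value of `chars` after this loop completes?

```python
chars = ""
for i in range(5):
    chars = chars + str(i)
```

Concatenate digits 0 to 4
`chars` takes the values: "" → "0" → "01" → "012" → "0123" → "01234"

Answer: "01234"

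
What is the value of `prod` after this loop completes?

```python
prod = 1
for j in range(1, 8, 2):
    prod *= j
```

Product of 1, 3, 5, ... up to 7
`prod` takes the values: 1 → 3 → 15 → 105

Answer: 105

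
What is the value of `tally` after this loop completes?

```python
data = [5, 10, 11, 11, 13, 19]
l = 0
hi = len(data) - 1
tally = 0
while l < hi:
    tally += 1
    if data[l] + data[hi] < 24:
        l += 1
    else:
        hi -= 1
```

Steps to find pair summing to 24
`tally` takes the values: 0 → 1 → 2 → 3 → 4 → 5

Answer: 5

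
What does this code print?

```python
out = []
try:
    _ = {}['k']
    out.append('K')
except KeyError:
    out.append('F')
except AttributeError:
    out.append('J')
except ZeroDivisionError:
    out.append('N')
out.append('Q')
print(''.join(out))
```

Execution trace: 'F' (except KeyError) → 'Q' (after the try/except). Output: FQ

Answer: FQ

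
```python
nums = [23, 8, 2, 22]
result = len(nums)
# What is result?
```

Trace:
`nums = [23, 8, 2, 22]` → nums = [23, 8, 2, 22]
`result = len(nums)` → result = 4
So result = 4

Answer: 4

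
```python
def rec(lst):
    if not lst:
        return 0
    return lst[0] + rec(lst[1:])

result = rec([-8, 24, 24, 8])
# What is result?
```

(-8) + 24 + 24 + 8 + 0 = 48

Answer: 48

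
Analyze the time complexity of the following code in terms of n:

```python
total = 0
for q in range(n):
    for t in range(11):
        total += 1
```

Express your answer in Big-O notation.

Each loop level contributes: n × 1. Multiplying the contributions gives O(n).

Answer: O(n)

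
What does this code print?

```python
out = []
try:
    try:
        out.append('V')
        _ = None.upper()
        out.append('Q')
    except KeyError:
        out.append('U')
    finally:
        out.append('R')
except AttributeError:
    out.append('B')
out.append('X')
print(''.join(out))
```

Execution trace: 'V' (try body) → 'R' (finally) → 'B' (outer except AttributeError) → 'X' (after the try/except). Output: VRBX

Answer: VRBX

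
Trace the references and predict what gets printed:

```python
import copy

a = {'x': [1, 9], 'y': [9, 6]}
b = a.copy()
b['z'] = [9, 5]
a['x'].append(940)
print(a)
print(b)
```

Key concept: shallow copy of dict with mutable values.
Step by step:
`a = {'x': [1, 9], 'y': [9, 6]}` → a = {'x': [1, 9], 'y': [9, 6]}
`b = a.copy()` → b = {'x': [1, 9], 'y': [9, 6]}
`b['z'] = [9, 5]` → b = {'x': [1, 9], 'y': [9, 6], 'z': [9, 5]}
`a['x'].append(940)` → a = {'x': [1, 9, 940], 'y': [9, 6]}; b = {'x': [1, 9, 940], 'y': [9, 6], 'z': [9, 5]}
`print(a)` → prints {'x': [1, 9, 940], 'y': [9, 6]}
`print(b)` → prints {'x': [1, 9, 940], 'y': [9, 6], 'z': [9, 5]}

Answer:
{'x': [1, 9, 940], 'y': [9, 6]}
{'x': [1, 9, 940], 'y': [9, 6], 'z': [9, 5]}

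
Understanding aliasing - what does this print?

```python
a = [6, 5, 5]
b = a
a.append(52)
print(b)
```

Key concept: basic list aliasing.
Step by step:
`a = [6, 5, 5]` → a = [6, 5, 5]
`b = a` → b = [6, 5, 5] (same object as a)
`a.append(52)` → a = [6, 5, 5, 52] (same object as b); b = [6, 5, 5, 52] (same object as a)
`print(b)` → prints [6, 5, 5, 52]

Answer: [6, 5, 5, 52]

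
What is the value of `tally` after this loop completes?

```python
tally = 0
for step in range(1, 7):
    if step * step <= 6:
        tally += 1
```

Count numbers where step² ≤ 6
`tally` takes the values: 0 → 1 → 2

Answer: 2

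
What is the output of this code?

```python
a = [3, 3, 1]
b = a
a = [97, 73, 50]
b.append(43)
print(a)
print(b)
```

Key concept: rebinding vs mutation: a is rebound to a new list, b still points at the original.
Step by step:
`a = [3, 3, 1]` → a = [3, 3, 1]
`b = a` → b = [3, 3, 1] (same object as a)
`a = [97, 73, 50]` → a = [97, 73, 50]
`b.append(43)` → b = [3, 3, 1, 43]
`print(a)` → prints [97, 73, 50]
`print(b)` → prints [3, 3, 1, 43]

Answer:
[97, 73, 50]
[3, 3, 1, 43]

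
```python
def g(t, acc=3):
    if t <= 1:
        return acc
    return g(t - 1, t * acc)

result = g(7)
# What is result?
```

Accumulator trace (n, acc): (7, 3) -> (6, 21) -> (5, 126) -> (4, 630) -> (3, 2520) -> (2, 7560) -> (1, 15120) -> return 15120

Answer: 15120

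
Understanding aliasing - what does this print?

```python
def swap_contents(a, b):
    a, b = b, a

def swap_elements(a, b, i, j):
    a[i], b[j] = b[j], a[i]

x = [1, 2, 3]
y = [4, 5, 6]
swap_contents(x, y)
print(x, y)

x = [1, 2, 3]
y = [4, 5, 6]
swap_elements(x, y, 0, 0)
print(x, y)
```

Key concept: parameter rebinding vs mutation.
Step by step:
`x = [1, 2, 3]` → x = [1, 2, 3]
`y = [4, 5, 6]` → y = [4, 5, 6]
`swap_contents(x, y)` → no visible change to tracked variables
`print(x, y)` → prints [1, 2, 3] [4, 5, 6]
`x = [1, 2, 3]` → x = [1, 2, 3]
`y = [4, 5, 6]` → y = [4, 5, 6]
`swap_elements(x, y, 0, 0)` → x = [4, 2, 3]; y = [1, 5, 6]
`print(x, y)` → prints [4, 2, 3] [1, 5, 6]

Answer:
[1, 2, 3] [4, 5, 6]
[4, 2, 3] [1, 5, 6]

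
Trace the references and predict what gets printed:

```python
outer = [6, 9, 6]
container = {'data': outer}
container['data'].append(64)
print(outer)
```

Key concept: dict holds reference to list.
Step by step:
`outer = [6, 9, 6]` → outer = [6, 9, 6]
`container = {'data': outer}` → container = {'data': [6, 9, 6]}
`container['data'].append(64)` → outer = [6, 9, 6, 64]; container = {'data': [6, 9, 6, 64]}
`print(outer)` → prints [6, 9, 6, 64]

Answer: [6, 9, 6, 64]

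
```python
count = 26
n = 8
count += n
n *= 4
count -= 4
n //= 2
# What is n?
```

Trace:
`count = 26` → count = 26
`n = 8` → n = 8
`count += n` → count = 34
`n *= 4` → n = 32
`count -= 4` → count = 30
`n //= 2` → n = 16
So n = 16

Answer: 16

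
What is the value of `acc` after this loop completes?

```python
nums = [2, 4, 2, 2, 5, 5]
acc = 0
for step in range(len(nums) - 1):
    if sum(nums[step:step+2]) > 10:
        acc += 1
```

Count windows with sum > 10
`acc` takes the values: 0

Answer: 0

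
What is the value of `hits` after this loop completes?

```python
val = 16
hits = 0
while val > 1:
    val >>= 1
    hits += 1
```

Count right shifts until 1
`hits` takes the values: 0 → 1 → 2 → 3 → 4

Answer: 4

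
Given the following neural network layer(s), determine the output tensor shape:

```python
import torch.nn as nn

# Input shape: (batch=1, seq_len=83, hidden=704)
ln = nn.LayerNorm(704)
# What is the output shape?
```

Input: (1, 83, 704) -> Output: (1, 83, 704)

Answer: (1, 83, 704)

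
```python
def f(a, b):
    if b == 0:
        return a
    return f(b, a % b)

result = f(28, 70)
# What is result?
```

f(28, 70) -> f(70, 28) -> f(28, 14) -> f(14, 0) -> 14

Answer: 14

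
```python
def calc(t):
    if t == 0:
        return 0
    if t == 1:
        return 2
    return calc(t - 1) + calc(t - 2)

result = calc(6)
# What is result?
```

Build up from base cases: calc(0)=0, calc(1)=2, calc(2)=2, calc(3)=4, calc(4)=6, calc(5)=10, calc(6)=16

Answer: 16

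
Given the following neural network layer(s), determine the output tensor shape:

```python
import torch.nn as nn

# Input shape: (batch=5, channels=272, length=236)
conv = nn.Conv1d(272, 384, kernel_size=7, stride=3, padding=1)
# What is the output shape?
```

Input: (5, 272, 236) -> Output: (5, 384, 78)

Answer: (5, 384, 78)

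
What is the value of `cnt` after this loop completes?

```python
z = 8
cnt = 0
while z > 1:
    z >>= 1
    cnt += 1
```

Count right shifts until 1
`cnt` takes the values: 0 → 1 → 2 → 3

Answer: 3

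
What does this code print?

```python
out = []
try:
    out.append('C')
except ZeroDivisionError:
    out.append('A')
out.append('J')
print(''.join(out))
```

Execution trace: 'C' (try body, no exception) → 'J' (after the try/except). Output: CJ

Answer: CJ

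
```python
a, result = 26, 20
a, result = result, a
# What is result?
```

Trace:
`a, result = 26, 20` → a = 26; result = 20
`a, result = result, a` → a = 20; result = 26
So result = 26

Answer: 26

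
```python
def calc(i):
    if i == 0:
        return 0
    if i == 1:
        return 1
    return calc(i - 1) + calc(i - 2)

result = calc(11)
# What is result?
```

Build up from base cases: calc(0)=0, calc(1)=1, calc(2)=1, calc(3)=2, calc(4)=3, calc(5)=5, calc(6)=8, ..., calc(11)=89

Answer: 89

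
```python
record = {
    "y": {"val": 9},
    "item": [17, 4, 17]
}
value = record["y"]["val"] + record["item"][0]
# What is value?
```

Trace:
`record = { ...` → record = {'y': {'val': 9}, 'item': [17, 4, 17]}
`value = record["y"]["val"] + record["item"][0]` → value = 26
So value = 26

Answer: 26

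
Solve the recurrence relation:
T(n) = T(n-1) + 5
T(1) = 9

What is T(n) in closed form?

Unrolling: T(n) = T(1) + 5·(n-1) = 9 + 5(n-1) = 5n + 4.

Answer: T(n) = 5n + 4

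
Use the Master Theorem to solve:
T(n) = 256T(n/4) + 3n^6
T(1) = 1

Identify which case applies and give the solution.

a=256, b=4, f(n)=3n^6. log_4(256) = 4. Since c=6 > 4 and the regularity condition holds (256(n/4)^6 = (256/4^6)n^6 with 256/4^6 < 1), Case 3 applies: T(n) = Θ(f(n)) = O(n^6).

Answer: O(n^6) - Case 3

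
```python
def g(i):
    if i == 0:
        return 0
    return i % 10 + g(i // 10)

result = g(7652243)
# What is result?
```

Sum of digits of 7652243: 3 + 4 + 2 + 2 + 5 + 6 + 7 = 29

Answer: 29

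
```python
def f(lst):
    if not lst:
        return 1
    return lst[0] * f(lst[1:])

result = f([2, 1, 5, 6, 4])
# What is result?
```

Product over [2, 1, 5, 6, 4] = 2 * 1 * 5 * 6 * 4 = 240

Answer: 240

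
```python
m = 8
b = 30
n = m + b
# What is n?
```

Trace:
`m = 8` → m = 8
`b = 30` → b = 30
`n = m + b` → n = 38
So n = 38

Answer: 38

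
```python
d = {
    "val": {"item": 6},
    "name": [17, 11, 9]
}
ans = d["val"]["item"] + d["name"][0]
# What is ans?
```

Trace:
`d = { ...` → d = {'val': {'item': 6}, 'name': [17, 11, 9]}
`ans = d["val"]["item"] + d["name"][0]` → ans = 23
So ans = 23

Answer: 23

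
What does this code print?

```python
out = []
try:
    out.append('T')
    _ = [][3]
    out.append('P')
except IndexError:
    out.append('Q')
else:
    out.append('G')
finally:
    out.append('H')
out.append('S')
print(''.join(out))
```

Execution trace: 'T' (try body) → 'Q' (except IndexError) → 'H' (finally) → 'S' (after the try/except). Output: TQHS

Answer: TQHS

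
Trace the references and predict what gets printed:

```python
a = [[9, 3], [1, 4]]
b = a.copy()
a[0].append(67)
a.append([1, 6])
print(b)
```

Key concept: shallow copy with nested lists.
Step by step:
`a = [[9, 3], [1, 4]]` → a = [[9, 3], [1, 4]]
`b = a.copy()` → b = [[9, 3], [1, 4]]
`a[0].append(67)` → a = [[9, 3, 67], [1, 4]]; b = [[9, 3, 67], [1, 4]]
`a.append([1, 6])` → a = [[9, 3, 67], [1, 4], [1, 6]]
`print(b)` → prints [[9, 3, 67], [1, 4]]

Answer: [[9, 3, 67], [1, 4]]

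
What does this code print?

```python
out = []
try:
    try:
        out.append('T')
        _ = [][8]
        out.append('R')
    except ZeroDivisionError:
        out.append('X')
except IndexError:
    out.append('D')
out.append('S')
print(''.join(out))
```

Execution trace: 'T' (try body) → 'D' (outer except IndexError) → 'S' (after the try/except). Output: TDS

Answer: TDS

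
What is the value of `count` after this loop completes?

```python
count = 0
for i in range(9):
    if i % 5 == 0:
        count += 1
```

Count numbers divisible by 5 in range(9)
`count` takes the values: 0 → 1 → 2

Answer: 2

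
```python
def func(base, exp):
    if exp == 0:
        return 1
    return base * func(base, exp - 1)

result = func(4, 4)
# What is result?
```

func(4, 4) = 4 * 4 * 4 * 4 = 256

Answer: 256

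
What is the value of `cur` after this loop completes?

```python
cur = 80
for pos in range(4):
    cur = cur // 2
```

Halve 4 times: 80 // 2^4 = 5
`cur` takes the values: 80 → 40 → 20 → 10 → 5

Answer: 5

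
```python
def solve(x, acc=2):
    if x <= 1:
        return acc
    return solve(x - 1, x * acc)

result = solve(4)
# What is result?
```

Accumulator trace (n, acc): (4, 2) -> (3, 8) -> (2, 24) -> (1, 48) -> return 48

Answer: 48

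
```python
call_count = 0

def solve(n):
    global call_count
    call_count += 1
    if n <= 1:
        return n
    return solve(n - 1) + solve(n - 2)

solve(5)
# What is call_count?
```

Calls(n) = 1 + Calls(n-1) + Calls(n-2); Calls(0)=Calls(1)=1. For n=5 this gives 15.

Answer: 15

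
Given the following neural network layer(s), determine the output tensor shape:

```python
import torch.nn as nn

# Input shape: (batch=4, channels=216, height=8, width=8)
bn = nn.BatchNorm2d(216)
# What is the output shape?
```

Input: (4, 216, 8, 8) -> Output: (4, 216, 8, 8)

Answer: (4, 216, 8, 8)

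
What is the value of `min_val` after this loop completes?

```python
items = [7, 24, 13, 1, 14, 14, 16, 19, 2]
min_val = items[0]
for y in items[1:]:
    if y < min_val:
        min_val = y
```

Minimum of [7, 24, 13, 1, 14, 14, 16, 19, 2]
`min_val` takes the values: 7 → 1

Answer: 1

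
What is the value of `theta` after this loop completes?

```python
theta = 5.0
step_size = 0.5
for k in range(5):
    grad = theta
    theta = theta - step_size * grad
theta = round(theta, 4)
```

Gradient descent: w = 5.0 * (1 - 0.5)^5
`theta` takes the values: 5.0 → 2.5 → 1.25 → 0.625 → 0.3125 → 0.15625 → 0.1562

Answer: 0.1562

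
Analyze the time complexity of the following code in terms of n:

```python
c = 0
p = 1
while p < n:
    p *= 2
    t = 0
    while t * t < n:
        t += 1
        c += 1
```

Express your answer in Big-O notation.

Each loop level contributes: log n × √n. Multiplying the contributions gives O(√n log n).

Answer: O(√n log n)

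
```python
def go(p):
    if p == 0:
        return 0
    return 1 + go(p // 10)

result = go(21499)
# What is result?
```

Count of digits of 21499: 5

Answer: 5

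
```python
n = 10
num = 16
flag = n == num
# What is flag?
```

Trace:
`n = 10` → n = 10
`num = 16` → num = 16
`flag = n == num` → flag = False
So flag = False

Answer: False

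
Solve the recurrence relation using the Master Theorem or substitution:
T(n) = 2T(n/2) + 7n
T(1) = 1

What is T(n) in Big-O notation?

By Master Theorem: a=2, b=2, f(n)=7n. Since log_2(2) = 1 and f(n) = Θ(n^1), Case 2 applies. T(n) = O(n log n).

Answer: O(n log n)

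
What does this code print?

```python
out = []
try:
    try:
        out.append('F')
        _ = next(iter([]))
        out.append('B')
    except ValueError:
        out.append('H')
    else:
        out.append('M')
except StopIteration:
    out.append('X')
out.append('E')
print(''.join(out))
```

Execution trace: 'F' (inner try body) → 'X' (outer except StopIteration) → 'E' (after the try/except). Output: FXE

Answer: FXE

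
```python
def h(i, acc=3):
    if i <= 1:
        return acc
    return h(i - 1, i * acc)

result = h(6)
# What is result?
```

Accumulator trace (n, acc): (6, 3) -> (5, 18) -> (4, 90) -> (3, 360) -> (2, 1080) -> (1, 2160) -> return 2160

Answer: 2160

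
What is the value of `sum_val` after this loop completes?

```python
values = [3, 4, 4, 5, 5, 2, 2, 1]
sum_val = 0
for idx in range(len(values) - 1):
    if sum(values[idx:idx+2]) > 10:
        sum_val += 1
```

Count windows with sum > 10
`sum_val` takes the values: 0

Answer: 0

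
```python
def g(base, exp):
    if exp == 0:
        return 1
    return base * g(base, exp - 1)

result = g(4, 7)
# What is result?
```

g(4, 7) = 4 * 4 * 4 * 4 * 4 * 4 * 4 = 16384

Answer: 16384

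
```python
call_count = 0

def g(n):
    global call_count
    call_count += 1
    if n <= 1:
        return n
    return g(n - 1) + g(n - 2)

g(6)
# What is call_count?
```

Calls(n) = 1 + Calls(n-1) + Calls(n-2); Calls(0)=Calls(1)=1. For n=6 this gives 25.

Answer: 25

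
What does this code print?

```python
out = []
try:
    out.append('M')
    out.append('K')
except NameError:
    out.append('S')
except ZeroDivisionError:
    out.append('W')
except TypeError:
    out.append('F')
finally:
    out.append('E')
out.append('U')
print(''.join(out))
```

Execution trace: 'M' (try body) → 'K' (try body, no exception) → 'E' (finally) → 'U' (after the try/except). Output: MKEU

Answer: MKEU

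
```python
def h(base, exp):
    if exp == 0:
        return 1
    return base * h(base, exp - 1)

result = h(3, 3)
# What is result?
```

h(3, 3) = 3 * 3 * 3 = 27

Answer: 27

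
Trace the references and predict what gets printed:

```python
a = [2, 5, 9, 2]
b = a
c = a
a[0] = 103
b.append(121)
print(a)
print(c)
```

Key concept: multiple aliases.
Step by step:
`a = [2, 5, 9, 2]` → a = [2, 5, 9, 2]
`b = a` → b = [2, 5, 9, 2] (same object as a)
`c = a` → c = [2, 5, 9, 2] (same object as a, b)
`a[0] = 103` → a = [103, 5, 9, 2] (same object as b, c); b = [103, 5, 9, 2] (same object as a, c); c = [103, 5, 9, 2] (same object as a, b)
`b.append(121)` → a = [103, 5, 9, 2, 121] (same object as b, c); b = [103, 5, 9, 2, 121] (same object as a, c); c = [103, 5, 9, 2, 121] (same object as a, b)
`print(a)` → prints [103, 5, 9, 2, 121]
`print(c)` → prints [103, 5, 9, 2, 121]

Answer:
[103, 5, 9, 2, 121]
[103, 5, 9, 2, 121]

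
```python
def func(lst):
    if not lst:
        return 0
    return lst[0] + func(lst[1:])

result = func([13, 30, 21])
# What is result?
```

13 + 30 + 21 + 0 = 64

Answer: 64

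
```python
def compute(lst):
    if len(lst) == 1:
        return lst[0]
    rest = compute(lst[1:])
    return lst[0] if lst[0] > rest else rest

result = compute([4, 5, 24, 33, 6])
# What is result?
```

Recursive max over [4, 5, 24, 33, 6] = 33

Answer: 33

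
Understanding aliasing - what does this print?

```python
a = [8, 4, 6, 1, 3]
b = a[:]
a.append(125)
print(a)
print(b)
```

Key concept: slice [:] creates copy.
Step by step:
`a = [8, 4, 6, 1, 3]` → a = [8, 4, 6, 1, 3]
`b = a[:]` → b = [8, 4, 6, 1, 3]
`a.append(125)` → a = [8, 4, 6, 1, 3, 125]
`print(a)` → prints [8, 4, 6, 1, 3, 125]
`print(b)` → prints [8, 4, 6, 1, 3]

Answer:
[8, 4, 6, 1, 3, 125]
[8, 4, 6, 1, 3]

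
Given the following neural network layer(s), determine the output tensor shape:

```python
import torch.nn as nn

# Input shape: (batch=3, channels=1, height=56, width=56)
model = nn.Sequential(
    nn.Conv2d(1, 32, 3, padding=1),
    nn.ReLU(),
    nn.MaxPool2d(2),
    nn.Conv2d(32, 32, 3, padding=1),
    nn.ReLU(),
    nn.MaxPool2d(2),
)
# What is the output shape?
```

Input: (3, 1, 56, 56) -> after first Conv2d: (3, 32, 56, 56) -> after first MaxPool2d: (3, 32, 28, 28) -> after second Conv2d: (3, 32, 28, 28) -> Output: (3, 32, 14, 14)

Answer: (3, 32, 14, 14)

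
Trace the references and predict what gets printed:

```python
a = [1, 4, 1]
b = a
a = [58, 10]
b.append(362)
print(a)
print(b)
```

Key concept: rebinding vs mutation: a is rebound to a new list, b still points at the original.
Step by step:
`a = [1, 4, 1]` → a = [1, 4, 1]
`b = a` → b = [1, 4, 1] (same object as a)
`a = [58, 10]` → a = [58, 10]
`b.append(362)` → b = [1, 4, 1, 362]
`print(a)` → prints [58, 10]
`print(b)` → prints [1, 4, 1, 362]

Answer:
[58, 10]
[1, 4, 1, 362]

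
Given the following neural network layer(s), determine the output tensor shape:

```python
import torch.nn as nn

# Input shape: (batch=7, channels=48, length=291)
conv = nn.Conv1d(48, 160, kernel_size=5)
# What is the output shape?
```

Input: (7, 48, 291) -> Output: (7, 160, 287)

Answer: (7, 160, 287)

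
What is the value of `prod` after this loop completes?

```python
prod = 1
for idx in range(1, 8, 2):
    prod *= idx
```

Product of 1, 3, 5, ... up to 7
`prod` takes the values: 1 → 3 → 15 → 105

Answer: 105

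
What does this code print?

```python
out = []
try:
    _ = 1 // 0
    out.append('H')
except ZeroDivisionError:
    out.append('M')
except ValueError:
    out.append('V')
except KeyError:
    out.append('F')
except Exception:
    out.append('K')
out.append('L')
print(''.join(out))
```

Execution trace: 'M' (except ZeroDivisionError) → 'L' (after the try/except). Output: ML

Answer: ML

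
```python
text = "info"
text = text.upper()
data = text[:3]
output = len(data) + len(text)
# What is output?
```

Trace:
`text = "info"` → text = 'info'
`text = text.upper()` → text = 'INFO'
`data = text[:3]` → data = 'INF'
`output = len(data) + len(text)` → output = 7
So output = 7

Answer: 7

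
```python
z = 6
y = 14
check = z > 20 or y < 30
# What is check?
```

Trace:
`z = 6` → z = 6
`y = 14` → y = 14
`check = z > 20 or y < 30` → check = True
So check = True

Answer: True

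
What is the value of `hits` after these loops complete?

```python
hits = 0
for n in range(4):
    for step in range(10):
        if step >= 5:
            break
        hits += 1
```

Inner breaks at 5, outer runs 4 times
`hits` takes the values: 0 → 1 → 2 → 3 → 4 → 5 → 6 → 7 → 8 → 9 → 10 → 11 → 12 → 13 → 14 → 15 → 16 → 17 → 18 → 19 → 20

Answer: 20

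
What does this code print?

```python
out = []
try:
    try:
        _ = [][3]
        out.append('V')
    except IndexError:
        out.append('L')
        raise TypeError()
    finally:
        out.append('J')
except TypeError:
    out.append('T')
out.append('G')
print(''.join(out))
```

Execution trace: 'L' (inner except IndexError) → 'J' (inner finally) → 'T' (outer except TypeError) → 'G' (after the try/except). Output: LJTG

Answer: LJTG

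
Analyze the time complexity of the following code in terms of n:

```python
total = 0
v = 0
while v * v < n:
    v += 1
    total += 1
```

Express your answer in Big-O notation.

Each loop level contributes: √n. Multiplying the contributions gives O(√n).

Answer: O(√n)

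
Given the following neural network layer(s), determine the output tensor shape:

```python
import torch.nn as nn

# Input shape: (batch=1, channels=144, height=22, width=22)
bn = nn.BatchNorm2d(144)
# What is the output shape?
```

Input: (1, 144, 22, 22) -> Output: (1, 144, 22, 22)

Answer: (1, 144, 22, 22)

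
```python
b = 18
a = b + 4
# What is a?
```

Trace:
`b = 18` → b = 18
`a = b + 4` → a = 22
So a = 22

Answer: 22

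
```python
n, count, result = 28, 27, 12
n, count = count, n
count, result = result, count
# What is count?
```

Trace:
`n, count, result = 28, 27, 12` → n = 28; count = 27; result = 12
`n, count = count, n` → n = 27; count = 28
`count, result = result, count` → count = 12; result = 28
So count = 12

Answer: 12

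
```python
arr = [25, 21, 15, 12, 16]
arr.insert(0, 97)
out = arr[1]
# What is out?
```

Trace:
`arr = [25, 21, 15, 12, 16]` → arr = [25, 21, 15, 12, 16]
`arr.insert(0, 97)` → arr = [97, 25, 21, 15, 12, 16]
`out = arr[1]` → out = 25
So out = 25

Answer: 25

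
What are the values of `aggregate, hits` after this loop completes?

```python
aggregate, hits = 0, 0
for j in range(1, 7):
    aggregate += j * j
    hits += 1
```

Sum of squares and count
`aggregate, hits` takes the values: (0, 0) → (1, 0) → (1, 1) → (5, 1) → (5, 2) → (14, 2) → (14, 3) → (30, 3) → (30, 4) → (55, 4) → (55, 5) → (91, 5) → (91, 6)

Answer: 91, 6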